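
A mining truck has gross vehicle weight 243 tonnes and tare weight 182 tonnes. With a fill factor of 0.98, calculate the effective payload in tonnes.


Maximum payload = gross - tare
= 243 - 182 = 61 tonnes
Effective payload = max payload * fill factor
= 61 * 0.98
= 59.78 tonnes

59.78 tonnes


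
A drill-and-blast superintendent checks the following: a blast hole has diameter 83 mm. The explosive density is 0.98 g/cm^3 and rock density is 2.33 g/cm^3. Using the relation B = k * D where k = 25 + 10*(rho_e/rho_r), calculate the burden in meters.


2.4241 m

First, compute k:
rho_e / rho_r = 0.98 / 2.33 = 0.4206008584
k = 25 + 10 * 0.4206008584 = 29.20600858
Then, compute burden:
B = k * D / 1000 = 29.20600858 * 83 / 1000
= 2424.098712 / 1000
= 2.4241 m


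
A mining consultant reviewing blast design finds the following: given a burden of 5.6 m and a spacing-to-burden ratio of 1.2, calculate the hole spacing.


6.72 m

Spacing = burden * ratio
= 5.6 * 1.2
= 6.72 m


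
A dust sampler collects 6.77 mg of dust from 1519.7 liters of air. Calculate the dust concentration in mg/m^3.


Convert liters to m^3: 1 m^3 = 1000 L
Concentration = mass / volume * 1000
= 6.77 / 1519.7 * 1000
= 0.004454826611 * 1000
= 4.4548 mg/m^3

4.4548 mg/m^3


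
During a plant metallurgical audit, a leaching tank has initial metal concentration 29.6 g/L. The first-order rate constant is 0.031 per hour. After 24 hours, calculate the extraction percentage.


Compute the exponent:
-k * t = -0.031 * 24 = -0.744
Remaining concentration:
C = 29.6 * exp(-0.744)
= 29.6 * 0.4752092717
= 14.06619444 g/L
Extracted = 29.6 - 14.06619444 = 15.53380556 g/L
Extraction % = 15.53380556 / 29.6 * 100
= 52.4791%

52.4791%


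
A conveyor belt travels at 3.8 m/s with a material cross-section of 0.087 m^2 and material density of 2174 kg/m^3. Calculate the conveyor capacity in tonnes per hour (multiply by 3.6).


2587.4078 t/h

Volumetric flow = speed * area
= 3.8 * 0.087 = 0.3306 m^3/s
Mass flow = volumetric * density
= 0.3306 * 2174 = 718.7244 kg/s
Convert to t/h: multiply by 3.6
Capacity = 718.7244 * 3.6
= 2587.4078 t/h


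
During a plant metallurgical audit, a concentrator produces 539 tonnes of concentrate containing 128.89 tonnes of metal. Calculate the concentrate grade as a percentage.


Grade = (metal in concentrate / concentrate mass) * 100
= (128.89 / 539) * 100
= 0.2391280148 * 100
= 23.9128%

23.9128%


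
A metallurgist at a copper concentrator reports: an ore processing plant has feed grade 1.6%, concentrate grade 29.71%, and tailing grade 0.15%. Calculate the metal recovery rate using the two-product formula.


Using the two-product formula:
R = 100 * c * (f - t) / (f * (c - t))
Numerator = 100 * 29.71 * (1.6 - 0.15)
= 100 * 29.71 * 1.45
= 4307.95
Denominator = 1.6 * (29.71 - 0.15)
= 1.6 * 29.56
= 47.296
R = 4307.95 / 47.296
= 91.0849%

91.0849%


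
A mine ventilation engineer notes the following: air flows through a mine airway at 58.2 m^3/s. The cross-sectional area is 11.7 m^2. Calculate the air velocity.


Velocity = flow rate / cross-sectional area
= 58.2 / 11.7
= 4.9744 m/s

4.9744 m/s


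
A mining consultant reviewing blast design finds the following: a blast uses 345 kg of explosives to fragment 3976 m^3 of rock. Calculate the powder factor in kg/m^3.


0.0868 kg/m^3

Powder factor = explosive mass / rock volume
= 345 / 3976
= 0.0868 kg/m^3


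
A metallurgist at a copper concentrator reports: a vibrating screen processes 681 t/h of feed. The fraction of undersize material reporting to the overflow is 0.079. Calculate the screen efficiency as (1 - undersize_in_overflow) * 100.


92.1%

Screen efficiency = (1 - fraction of undersize in overflow) * 100
= (1 - 0.079) * 100
= 0.921 * 100
= 92.1%


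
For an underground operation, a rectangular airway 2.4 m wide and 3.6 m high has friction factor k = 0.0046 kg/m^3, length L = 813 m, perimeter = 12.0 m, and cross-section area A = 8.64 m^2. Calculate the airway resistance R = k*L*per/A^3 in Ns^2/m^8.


Compute the numerator:
k * L * per = 0.0046 * 813 * 12.0
= 44.8776
Compute the denominator:
A^3 = 8.64^3 = 644.972544
Resistance:
R = 44.8776 / 644.972544
= 0.0696 Ns^2/m^8

0.0696 Ns^2/m^8


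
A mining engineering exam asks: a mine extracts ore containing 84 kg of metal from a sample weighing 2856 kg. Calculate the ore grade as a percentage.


2.9412%

Ore grade = (metal mass / ore mass) * 100
= (84 / 2856) * 100
= 0.02941176471 * 100
= 2.9412%


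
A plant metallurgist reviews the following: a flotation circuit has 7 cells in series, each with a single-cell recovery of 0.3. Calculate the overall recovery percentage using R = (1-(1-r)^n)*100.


Complement of single-cell recovery:
1 - r = 1 - 0.3 = 0.7
Raise to power n:
(1 - r)^7 = 0.7^7 = 0.0823543
Overall recovery:
R = (1 - 0.0823543) * 100
= 91.7646%

91.7646%


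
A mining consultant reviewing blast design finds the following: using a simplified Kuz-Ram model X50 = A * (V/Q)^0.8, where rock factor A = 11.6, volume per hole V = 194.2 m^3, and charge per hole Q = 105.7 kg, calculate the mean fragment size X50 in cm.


Compute V/Q:
V/Q = 194.2 / 105.7 = 1.837275307
Raise to the power 0.8:
(V/Q)^0.8 = 1.837275307^0.8 = 1.626819579
Multiply by A:
X50 = 11.6 * 1.626819579
= 18.8711 cm

18.8711 cm


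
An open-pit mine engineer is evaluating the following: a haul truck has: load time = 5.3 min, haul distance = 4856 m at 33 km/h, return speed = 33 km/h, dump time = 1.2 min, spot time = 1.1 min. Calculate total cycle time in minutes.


Convert haul speed to m/min: 33 * 1000/60 = 550 m/min
Haul time = 4856 / 550 = 8.829090909 min
Convert return speed to m/min: 33 * 1000/60 = 550 m/min
Return time = 4856 / 550 = 8.829090909 min
Total cycle time:
= 5.3 + 8.829090909 + 1.2 + 8.829090909 + 1.1
= 25.2582 min

25.2582 min


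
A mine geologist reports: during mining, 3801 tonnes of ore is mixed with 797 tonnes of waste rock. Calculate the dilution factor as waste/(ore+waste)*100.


Total material = ore + waste
= 3801 + 797 = 4598 tonnes
Dilution = waste / total * 100
= 797 / 4598 * 100
= 0.1733362331 * 100
= 17.3336%

17.3336%


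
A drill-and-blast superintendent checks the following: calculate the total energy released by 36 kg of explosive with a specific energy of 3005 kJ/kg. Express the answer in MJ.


Energy = mass * specific_energy / 1000
= 36 * 3005 / 1000
= 108180 / 1000
= 108.18 MJ

108.18 MJ


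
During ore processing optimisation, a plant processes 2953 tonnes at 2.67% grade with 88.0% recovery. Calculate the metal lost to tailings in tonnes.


9.4614 tonnes

Total metal in feed:
= 2953 * 2.67 / 100 = 78.8451 tonnes
Metal recovered:
= 78.8451 * 88.0 / 100 = 69.383688 tonnes
Metal lost to tailings:
= 78.8451 - 69.383688
= 9.4614 tonnes


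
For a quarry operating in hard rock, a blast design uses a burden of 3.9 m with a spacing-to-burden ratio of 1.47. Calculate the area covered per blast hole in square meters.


22.3587 m^2

First, find the spacing:
Spacing = burden * ratio = 3.9 * 1.47
= 5.733 m
Then, calculate the area:
Area = burden * spacing = 3.9 * 5.733
= 22.3587 m^2


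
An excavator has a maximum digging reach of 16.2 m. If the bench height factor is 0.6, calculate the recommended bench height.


Bench height = reach * factor
= 16.2 * 0.6
= 9.72 m

9.72 m


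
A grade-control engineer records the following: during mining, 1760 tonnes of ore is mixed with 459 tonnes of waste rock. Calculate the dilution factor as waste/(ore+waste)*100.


20.685%

Total material = ore + waste
= 1760 + 459 = 2219 tonnes
Dilution = waste / total * 100
= 459 / 2219 * 100
= 0.2068499324 * 100
= 20.685%


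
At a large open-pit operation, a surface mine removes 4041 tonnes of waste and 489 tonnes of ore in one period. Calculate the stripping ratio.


8.2638

Stripping ratio = waste tonnage / ore tonnage
= 4041 / 489
= 8.2638


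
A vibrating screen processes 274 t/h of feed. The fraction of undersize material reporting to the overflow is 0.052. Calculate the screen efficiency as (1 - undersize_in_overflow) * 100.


Screen efficiency = (1 - fraction of undersize in overflow) * 100
= (1 - 0.052) * 100
= 0.948 * 100
= 94.8%

94.8%


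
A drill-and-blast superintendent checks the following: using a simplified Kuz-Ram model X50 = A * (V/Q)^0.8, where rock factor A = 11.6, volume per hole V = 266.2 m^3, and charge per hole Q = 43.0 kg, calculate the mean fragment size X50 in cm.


49.8712 cm

Compute V/Q:
V/Q = 266.2 / 43.0 = 6.190697674
Raise to the power 0.8:
(V/Q)^0.8 = 6.190697674^0.8 = 4.299239868
Multiply by A:
X50 = 11.6 * 4.299239868
= 49.8712 cm


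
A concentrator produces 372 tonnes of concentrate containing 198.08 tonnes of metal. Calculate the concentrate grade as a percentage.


Grade = (metal in concentrate / concentrate mass) * 100
= (198.08 / 372) * 100
= 0.5324731183 * 100
= 53.2473%

53.2473%


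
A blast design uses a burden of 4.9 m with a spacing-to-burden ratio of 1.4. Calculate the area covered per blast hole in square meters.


First, find the spacing:
Spacing = burden * ratio = 4.9 * 1.4
= 6.86 m
Then, calculate the area:
Area = burden * spacing = 4.9 * 6.86
= 33.614 m^2

33.614 m^2


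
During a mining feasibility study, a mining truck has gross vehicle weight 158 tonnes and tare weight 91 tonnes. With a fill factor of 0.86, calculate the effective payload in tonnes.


Maximum payload = gross - tare
= 158 - 91 = 67 tonnes
Effective payload = max payload * fill factor
= 67 * 0.86
= 57.62 tonnes

57.62 tonnes


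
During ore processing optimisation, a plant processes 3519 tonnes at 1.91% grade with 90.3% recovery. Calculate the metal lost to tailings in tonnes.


6.5197 tonnes

Total metal in feed:
= 3519 * 1.91 / 100 = 67.2129 tonnes
Metal recovered:
= 67.2129 * 90.3 / 100 = 60.6932487 tonnes
Metal lost to tailings:
= 67.2129 - 60.6932487
= 6.5197 tonnes


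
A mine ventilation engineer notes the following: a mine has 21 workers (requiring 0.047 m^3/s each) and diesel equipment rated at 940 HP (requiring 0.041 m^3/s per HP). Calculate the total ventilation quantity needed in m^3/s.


39.527 m^3/s

Airflow for workers:
Q_people = 21 * 0.047 = 0.987 m^3/s
Airflow for diesel equipment:
Q_diesel = 940 * 0.041 = 38.54 m^3/s
Total ventilation:
Q_total = 0.987 + 38.54
= 39.527 m^3/s


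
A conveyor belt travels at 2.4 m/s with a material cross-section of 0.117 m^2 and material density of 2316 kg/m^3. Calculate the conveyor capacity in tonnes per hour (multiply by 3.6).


2341.1981 t/h

Volumetric flow = speed * area
= 2.4 * 0.117 = 0.2808 m^3/s
Mass flow = volumetric * density
= 0.2808 * 2316 = 650.3328 kg/s
Convert to t/h: multiply by 3.6
Capacity = 650.3328 * 3.6
= 2341.1981 t/h


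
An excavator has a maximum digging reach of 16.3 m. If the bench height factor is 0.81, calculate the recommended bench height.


Bench height = reach * factor
= 16.3 * 0.81
= 13.203 m

13.203 m


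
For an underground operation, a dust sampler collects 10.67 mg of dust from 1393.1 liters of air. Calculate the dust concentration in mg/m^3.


7.6592 mg/m^3

Convert liters to m^3: 1 m^3 = 1000 L
Concentration = mass / volume * 1000
= 10.67 / 1393.1 * 1000
= 0.007659177374 * 1000
= 7.6592 mg/m^3


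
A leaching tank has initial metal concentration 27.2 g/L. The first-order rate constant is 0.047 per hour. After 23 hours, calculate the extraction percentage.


66.0744%

Compute the exponent:
-k * t = -0.047 * 23 = -1.081
Remaining concentration:
C = 27.2 * exp(-1.081)
= 27.2 * 0.3392560999
= 9.227765916 g/L
Extracted = 27.2 - 9.227765916 = 17.97223408 g/L
Extraction % = 17.97223408 / 27.2 * 100
= 66.0744%


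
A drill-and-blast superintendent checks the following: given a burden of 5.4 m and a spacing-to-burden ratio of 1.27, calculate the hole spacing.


6.858 m

Spacing = burden * ratio
= 5.4 * 1.27
= 6.858 m


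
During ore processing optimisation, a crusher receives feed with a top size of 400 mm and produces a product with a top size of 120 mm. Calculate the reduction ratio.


3.3333

Reduction ratio = feed size / product size
= 400 / 120
= 3.3333


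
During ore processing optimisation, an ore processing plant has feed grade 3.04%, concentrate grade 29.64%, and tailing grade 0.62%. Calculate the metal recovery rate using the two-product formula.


Using the two-product formula:
R = 100 * c * (f - t) / (f * (c - t))
Numerator = 100 * 29.64 * (3.04 - 0.62)
= 100 * 29.64 * 2.42
= 7172.88
Denominator = 3.04 * (29.64 - 0.62)
= 3.04 * 29.02
= 88.2208
R = 7172.88 / 88.2208
= 81.306%

81.306%


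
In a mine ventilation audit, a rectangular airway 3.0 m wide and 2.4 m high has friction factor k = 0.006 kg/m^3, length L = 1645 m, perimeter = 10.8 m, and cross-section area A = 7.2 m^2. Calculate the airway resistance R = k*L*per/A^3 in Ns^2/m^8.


Compute the numerator:
k * L * per = 0.006 * 1645 * 10.8
= 106.596
Compute the denominator:
A^3 = 7.2^3 = 373.248
Resistance:
R = 106.596 / 373.248
= 0.2856 Ns^2/m^8

0.2856 Ns^2/m^8


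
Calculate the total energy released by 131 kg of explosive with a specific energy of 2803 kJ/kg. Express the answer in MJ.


367.193 MJ

Energy = mass * specific_energy / 1000
= 131 * 2803 / 1000
= 367193 / 1000
= 367.193 MJ


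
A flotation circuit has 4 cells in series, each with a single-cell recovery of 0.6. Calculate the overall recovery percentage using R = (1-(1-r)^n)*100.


Complement of single-cell recovery:
1 - r = 1 - 0.6 = 0.4
Raise to power n:
(1 - r)^4 = 0.4^4 = 0.0256
Overall recovery:
R = (1 - 0.0256) * 100
= 97.44%

97.44%


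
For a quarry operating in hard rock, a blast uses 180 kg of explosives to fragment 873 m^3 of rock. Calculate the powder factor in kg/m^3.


Powder factor = explosive mass / rock volume
= 180 / 873
= 0.2062 kg/m^3

0.2062 kg/m^3


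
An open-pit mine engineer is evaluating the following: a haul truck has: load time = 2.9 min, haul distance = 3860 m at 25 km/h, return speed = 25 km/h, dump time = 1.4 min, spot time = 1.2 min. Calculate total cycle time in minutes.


24.028 min

Convert haul speed to m/min: 25 * 1000/60 = 416.6666667 m/min
Haul time = 3860 / 416.6666667 = 9.264 min
Convert return speed to m/min: 25 * 1000/60 = 416.6666667 m/min
Return time = 3860 / 416.6666667 = 9.264 min
Total cycle time:
= 2.9 + 9.264 + 1.4 + 9.264 + 1.2
= 24.028 min


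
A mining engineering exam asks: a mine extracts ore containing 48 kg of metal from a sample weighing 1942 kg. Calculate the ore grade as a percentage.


Ore grade = (metal mass / ore mass) * 100
= (48 / 1942) * 100
= 0.02471678682 * 100
= 2.4717%

2.4717%


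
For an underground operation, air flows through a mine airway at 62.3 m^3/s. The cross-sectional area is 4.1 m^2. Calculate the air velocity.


Velocity = flow rate / cross-sectional area
= 62.3 / 4.1
= 15.1951 m/s

15.1951 m/s


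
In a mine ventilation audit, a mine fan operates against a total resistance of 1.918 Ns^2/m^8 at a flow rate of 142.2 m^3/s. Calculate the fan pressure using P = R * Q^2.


38783.5711 Pa

Compute Q^2:
Q^2 = 142.2^2 = 20220.84
Compute pressure:
P = R * Q^2 = 1.918 * 20220.84
= 38783.5711 Pa


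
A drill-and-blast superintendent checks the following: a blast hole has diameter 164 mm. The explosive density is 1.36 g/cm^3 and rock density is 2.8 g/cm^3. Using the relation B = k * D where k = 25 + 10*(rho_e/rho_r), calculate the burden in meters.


First, compute k:
rho_e / rho_r = 1.36 / 2.8 = 0.4857142857
k = 25 + 10 * 0.4857142857 = 29.85714286
Then, compute burden:
B = k * D / 1000 = 29.85714286 * 164 / 1000
= 4896.571429 / 1000
= 4.8966 m

4.8966 m


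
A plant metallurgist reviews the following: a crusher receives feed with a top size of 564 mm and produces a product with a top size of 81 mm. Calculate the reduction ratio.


6.963

Reduction ratio = feed size / product size
= 564 / 81
= 6.963


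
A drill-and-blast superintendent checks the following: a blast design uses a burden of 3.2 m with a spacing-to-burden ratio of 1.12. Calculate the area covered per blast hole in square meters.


First, find the spacing:
Spacing = burden * ratio = 3.2 * 1.12
= 3.584 m
Then, calculate the area:
Area = burden * spacing = 3.2 * 3.584
= 11.4688 m^2

11.4688 m^2


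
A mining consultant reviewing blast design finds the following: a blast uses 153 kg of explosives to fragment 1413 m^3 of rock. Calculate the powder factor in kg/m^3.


0.1083 kg/m^3

Powder factor = explosive mass / rock volume
= 153 / 1413
= 0.1083 kg/m^3


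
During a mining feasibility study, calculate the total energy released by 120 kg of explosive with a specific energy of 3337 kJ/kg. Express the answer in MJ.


Energy = mass * specific_energy / 1000
= 120 * 3337 / 1000
= 400440 / 1000
= 400.44 MJ

400.44 MJ


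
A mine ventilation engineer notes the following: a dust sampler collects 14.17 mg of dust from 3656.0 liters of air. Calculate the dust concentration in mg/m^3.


3.8758 mg/m^3

Convert liters to m^3: 1 m^3 = 1000 L
Concentration = mass / volume * 1000
= 14.17 / 3656.0 * 1000
= 0.003875820569 * 1000
= 3.8758 mg/m^3


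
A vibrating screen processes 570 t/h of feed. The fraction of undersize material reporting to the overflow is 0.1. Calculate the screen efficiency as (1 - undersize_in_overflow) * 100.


90.0%

Screen efficiency = (1 - fraction of undersize in overflow) * 100
= (1 - 0.1) * 100
= 0.9 * 100
= 90.0%


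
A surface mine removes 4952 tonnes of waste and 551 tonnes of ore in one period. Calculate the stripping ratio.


Stripping ratio = waste tonnage / ore tonnage
= 4952 / 551
= 8.9873

8.9873


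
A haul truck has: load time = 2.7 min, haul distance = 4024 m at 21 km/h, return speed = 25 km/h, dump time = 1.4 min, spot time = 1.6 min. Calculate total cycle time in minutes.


Convert haul speed to m/min: 21 * 1000/60 = 350 m/min
Haul time = 4024 / 350 = 11.49714286 min
Convert return speed to m/min: 25 * 1000/60 = 416.6666667 m/min
Return time = 4024 / 416.6666667 = 9.6576 min
Total cycle time:
= 2.7 + 11.49714286 + 1.4 + 9.6576 + 1.6
= 26.8547 min

26.8547 min


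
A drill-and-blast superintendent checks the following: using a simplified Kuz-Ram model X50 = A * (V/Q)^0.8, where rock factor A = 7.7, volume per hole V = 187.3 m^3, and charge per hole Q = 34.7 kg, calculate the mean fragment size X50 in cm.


29.6659 cm

Compute V/Q:
V/Q = 187.3 / 34.7 = 5.397694524
Raise to the power 0.8:
(V/Q)^0.8 = 5.397694524^0.8 = 3.852712856
Multiply by A:
X50 = 7.7 * 3.852712856
= 29.6659 cm


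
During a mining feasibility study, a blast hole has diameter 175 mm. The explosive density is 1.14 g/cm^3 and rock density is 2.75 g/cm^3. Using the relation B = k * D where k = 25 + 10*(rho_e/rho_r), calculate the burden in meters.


5.1005 m

First, compute k:
rho_e / rho_r = 1.14 / 2.75 = 0.4145454545
k = 25 + 10 * 0.4145454545 = 29.14545455
Then, compute burden:
B = k * D / 1000 = 29.14545455 * 175 / 1000
= 5100.454545 / 1000
= 5.1005 m


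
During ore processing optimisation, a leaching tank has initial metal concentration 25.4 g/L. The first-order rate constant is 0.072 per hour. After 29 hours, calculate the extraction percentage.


Compute the exponent:
-k * t = -0.072 * 29 = -2.088
Remaining concentration:
C = 25.4 * exp(-2.088)
= 25.4 * 0.1239347576
= 3.147942844 g/L
Extracted = 25.4 - 3.147942844 = 22.25205716 g/L
Extraction % = 22.25205716 / 25.4 * 100
= 87.6065%

87.6065%


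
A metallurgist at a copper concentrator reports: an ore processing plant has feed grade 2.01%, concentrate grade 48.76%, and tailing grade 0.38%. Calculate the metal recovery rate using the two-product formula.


81.7315%

Using the two-product formula:
R = 100 * c * (f - t) / (f * (c - t))
Numerator = 100 * 48.76 * (2.01 - 0.38)
= 100 * 48.76 * 1.63
= 7947.88
Denominator = 2.01 * (48.76 - 0.38)
= 2.01 * 48.38
= 97.2438
R = 7947.88 / 97.2438
= 81.7315%


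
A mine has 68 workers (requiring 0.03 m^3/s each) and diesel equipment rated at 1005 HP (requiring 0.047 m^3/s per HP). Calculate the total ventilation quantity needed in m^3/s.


49.275 m^3/s

Airflow for workers:
Q_people = 68 * 0.03 = 2.04 m^3/s
Airflow for diesel equipment:
Q_diesel = 1005 * 0.047 = 47.235 m^3/s
Total ventilation:
Q_total = 2.04 + 47.235
= 49.275 m^3/s


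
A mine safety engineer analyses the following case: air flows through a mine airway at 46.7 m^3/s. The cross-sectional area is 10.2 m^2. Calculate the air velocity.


Velocity = flow rate / cross-sectional area
= 46.7 / 10.2
= 4.5784 m/s

4.5784 m/s


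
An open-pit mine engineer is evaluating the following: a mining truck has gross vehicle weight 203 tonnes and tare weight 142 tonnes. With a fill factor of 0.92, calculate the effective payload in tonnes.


Maximum payload = gross - tare
= 203 - 142 = 61 tonnes
Effective payload = max payload * fill factor
= 61 * 0.92
= 56.12 tonnes

56.12 tonnes


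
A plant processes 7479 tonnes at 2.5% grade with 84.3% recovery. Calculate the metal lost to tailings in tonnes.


Total metal in feed:
= 7479 * 2.5 / 100 = 186.975 tonnes
Metal recovered:
= 186.975 * 84.3 / 100 = 157.619925 tonnes
Metal lost to tailings:
= 186.975 - 157.619925
= 29.3551 tonnes

29.3551 tonnes


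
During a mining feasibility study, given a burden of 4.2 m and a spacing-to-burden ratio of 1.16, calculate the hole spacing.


Spacing = burden * ratio
= 4.2 * 1.16
= 4.872 m

4.872 m


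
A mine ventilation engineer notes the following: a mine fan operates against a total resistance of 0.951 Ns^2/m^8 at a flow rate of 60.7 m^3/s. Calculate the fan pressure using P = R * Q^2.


3503.95 Pa

Compute Q^2:
Q^2 = 60.7^2 = 3684.49
Compute pressure:
P = R * Q^2 = 0.951 * 3684.49
= 3503.95 Pa


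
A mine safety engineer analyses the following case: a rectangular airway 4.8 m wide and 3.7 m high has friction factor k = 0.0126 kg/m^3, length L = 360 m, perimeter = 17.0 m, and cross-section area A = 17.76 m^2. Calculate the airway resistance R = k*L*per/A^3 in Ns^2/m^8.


Compute the numerator:
k * L * per = 0.0126 * 360 * 17.0
= 77.112
Compute the denominator:
A^3 = 17.76^3 = 5601.816576
Resistance:
R = 77.112 / 5601.816576
= 0.0138 Ns^2/m^8

0.0138 Ns^2/m^8


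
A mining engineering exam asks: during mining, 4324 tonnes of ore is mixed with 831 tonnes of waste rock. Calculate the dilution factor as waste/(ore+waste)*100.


16.1203%

Total material = ore + waste
= 4324 + 831 = 5155 tonnes
Dilution = waste / total * 100
= 831 / 5155 * 100
= 0.1612027158 * 100
= 16.1203%


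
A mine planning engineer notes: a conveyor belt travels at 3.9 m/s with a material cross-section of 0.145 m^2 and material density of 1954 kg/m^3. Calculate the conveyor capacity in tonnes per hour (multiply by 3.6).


3977.9532 t/h

Volumetric flow = speed * area
= 3.9 * 0.145 = 0.5655 m^3/s
Mass flow = volumetric * density
= 0.5655 * 1954 = 1104.987 kg/s
Convert to t/h: multiply by 3.6
Capacity = 1104.987 * 3.6
= 3977.9532 t/h


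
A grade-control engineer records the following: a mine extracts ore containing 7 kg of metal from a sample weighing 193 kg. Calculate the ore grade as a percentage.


3.6269%

Ore grade = (metal mass / ore mass) * 100
= (7 / 193) * 100
= 0.03626943005 * 100
= 3.6269%


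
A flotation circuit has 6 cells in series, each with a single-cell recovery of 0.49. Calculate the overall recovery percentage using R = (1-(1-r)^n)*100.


Complement of single-cell recovery:
1 - r = 1 - 0.49 = 0.51
Raise to power n:
(1 - r)^6 = 0.51^6 = 0.0175962878
Overall recovery:
R = (1 - 0.0175962878) * 100
= 98.2404%

98.2404%


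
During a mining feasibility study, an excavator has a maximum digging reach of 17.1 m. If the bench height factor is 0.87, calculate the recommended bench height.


14.877 m

Bench height = reach * factor
= 17.1 * 0.87
= 14.877 m


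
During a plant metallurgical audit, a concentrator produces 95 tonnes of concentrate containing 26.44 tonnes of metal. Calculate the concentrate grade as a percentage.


27.8316%

Grade = (metal in concentrate / concentrate mass) * 100
= (26.44 / 95) * 100
= 0.2783157895 * 100
= 27.8316%


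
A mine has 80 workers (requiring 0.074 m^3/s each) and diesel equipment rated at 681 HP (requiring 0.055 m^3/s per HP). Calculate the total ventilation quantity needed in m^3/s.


43.375 m^3/s

Airflow for workers:
Q_people = 80 * 0.074 = 5.92 m^3/s
Airflow for diesel equipment:
Q_diesel = 681 * 0.055 = 37.455 m^3/s
Total ventilation:
Q_total = 5.92 + 37.455
= 43.375 m^3/s


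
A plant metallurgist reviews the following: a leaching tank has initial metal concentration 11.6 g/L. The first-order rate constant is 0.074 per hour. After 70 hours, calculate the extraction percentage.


99.4372%

Compute the exponent:
-k * t = -0.074 * 70 = -5.18
Remaining concentration:
C = 11.6 * exp(-5.18)
= 11.6 * 0.005628006414
= 0.06528487441 g/L
Extracted = 11.6 - 0.06528487441 = 11.53471513 g/L
Extraction % = 11.53471513 / 11.6 * 100
= 99.4372%


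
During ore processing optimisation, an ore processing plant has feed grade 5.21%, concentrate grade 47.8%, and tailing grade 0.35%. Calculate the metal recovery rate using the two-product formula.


93.9702%

Using the two-product formula:
R = 100 * c * (f - t) / (f * (c - t))
Numerator = 100 * 47.8 * (5.21 - 0.35)
= 100 * 47.8 * 4.86
= 23230.8
Denominator = 5.21 * (47.8 - 0.35)
= 5.21 * 47.45
= 247.2145
R = 23230.8 / 247.2145
= 93.9702%


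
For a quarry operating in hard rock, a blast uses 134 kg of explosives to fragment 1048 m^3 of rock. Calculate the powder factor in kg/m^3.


0.1279 kg/m^3

Powder factor = explosive mass / rock volume
= 134 / 1048
= 0.1279 kg/m^3


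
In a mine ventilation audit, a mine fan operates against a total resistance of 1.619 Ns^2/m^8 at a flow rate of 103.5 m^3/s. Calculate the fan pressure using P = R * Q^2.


Compute Q^2:
Q^2 = 103.5^2 = 10712.25
Compute pressure:
P = R * Q^2 = 1.619 * 10712.25
= 17343.1328 Pa

17343.1328 Pa


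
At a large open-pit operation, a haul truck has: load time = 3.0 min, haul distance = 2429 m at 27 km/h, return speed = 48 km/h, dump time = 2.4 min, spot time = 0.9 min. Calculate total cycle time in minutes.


Convert haul speed to m/min: 27 * 1000/60 = 450 m/min
Haul time = 2429 / 450 = 5.397777778 min
Convert return speed to m/min: 48 * 1000/60 = 800 m/min
Return time = 2429 / 800 = 3.03625 min
Total cycle time:
= 3.0 + 5.397777778 + 2.4 + 3.03625 + 0.9
= 14.734 min

14.734 min


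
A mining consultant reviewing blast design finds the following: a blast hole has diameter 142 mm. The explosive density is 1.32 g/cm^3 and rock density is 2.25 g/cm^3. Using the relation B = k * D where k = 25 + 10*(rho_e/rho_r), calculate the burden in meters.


4.3831 m

First, compute k:
rho_e / rho_r = 1.32 / 2.25 = 0.5866666667
k = 25 + 10 * 0.5866666667 = 30.86666667
Then, compute burden:
B = k * D / 1000 = 30.86666667 * 142 / 1000
= 4383.066667 / 1000
= 4.3831 m


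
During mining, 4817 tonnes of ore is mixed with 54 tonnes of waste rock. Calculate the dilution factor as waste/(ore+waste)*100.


1.1086%

Total material = ore + waste
= 4817 + 54 = 4871 tonnes
Dilution = waste / total * 100
= 54 / 4871 * 100
= 0.0110860193 * 100
= 1.1086%


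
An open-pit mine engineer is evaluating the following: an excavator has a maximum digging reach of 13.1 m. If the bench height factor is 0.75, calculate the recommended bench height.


Bench height = reach * factor
= 13.1 * 0.75
= 9.825 m

9.825 m


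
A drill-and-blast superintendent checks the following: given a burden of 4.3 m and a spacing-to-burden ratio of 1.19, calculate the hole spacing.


5.117 m

Spacing = burden * ratio
= 4.3 * 1.19
= 5.117 m


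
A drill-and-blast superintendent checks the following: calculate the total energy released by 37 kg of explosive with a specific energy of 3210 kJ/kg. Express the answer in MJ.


Energy = mass * specific_energy / 1000
= 37 * 3210 / 1000
= 118770 / 1000
= 118.77 MJ

118.77 MJ


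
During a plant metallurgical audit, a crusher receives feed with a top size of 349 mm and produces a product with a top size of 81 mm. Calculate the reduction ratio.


Reduction ratio = feed size / product size
= 349 / 81
= 4.3086

4.3086


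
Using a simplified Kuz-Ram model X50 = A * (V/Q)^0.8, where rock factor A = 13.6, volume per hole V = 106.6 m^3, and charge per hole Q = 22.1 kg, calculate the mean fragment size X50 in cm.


Compute V/Q:
V/Q = 106.6 / 22.1 = 4.823529412
Raise to the power 0.8:
(V/Q)^0.8 = 4.823529412^0.8 = 3.521210148
Multiply by A:
X50 = 13.6 * 3.521210148
= 47.8885 cm

47.8885 cm


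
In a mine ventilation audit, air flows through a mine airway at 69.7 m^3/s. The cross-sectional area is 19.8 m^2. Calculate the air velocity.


Velocity = flow rate / cross-sectional area
= 69.7 / 19.8
= 3.5202 m/s

3.5202 m/s


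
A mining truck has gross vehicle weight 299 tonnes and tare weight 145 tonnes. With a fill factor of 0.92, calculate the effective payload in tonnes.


141.68 tonnes

Maximum payload = gross - tare
= 299 - 145 = 154 tonnes
Effective payload = max payload * fill factor
= 154 * 0.92
= 141.68 tonnes


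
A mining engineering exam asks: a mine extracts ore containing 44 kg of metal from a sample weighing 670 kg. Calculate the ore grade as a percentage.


6.5672%

Ore grade = (metal mass / ore mass) * 100
= (44 / 670) * 100
= 0.06567164179 * 100
= 6.5672%


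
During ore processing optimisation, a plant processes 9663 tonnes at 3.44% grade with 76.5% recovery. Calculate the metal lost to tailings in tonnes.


78.1157 tonnes

Total metal in feed:
= 9663 * 3.44 / 100 = 332.4072 tonnes
Metal recovered:
= 332.4072 * 76.5 / 100 = 254.291508 tonnes
Metal lost to tailings:
= 332.4072 - 254.291508
= 78.1157 tonnes


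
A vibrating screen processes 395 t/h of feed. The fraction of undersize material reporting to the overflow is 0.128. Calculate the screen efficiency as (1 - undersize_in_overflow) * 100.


87.2%

Screen efficiency = (1 - fraction of undersize in overflow) * 100
= (1 - 0.128) * 100
= 0.872 * 100
= 87.2%


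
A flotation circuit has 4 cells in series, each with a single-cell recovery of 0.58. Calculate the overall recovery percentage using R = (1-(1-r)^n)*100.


96.8883%

Complement of single-cell recovery:
1 - r = 1 - 0.58 = 0.42
Raise to power n:
(1 - r)^4 = 0.42^4 = 0.03111696
Overall recovery:
R = (1 - 0.03111696) * 100
= 96.8883%


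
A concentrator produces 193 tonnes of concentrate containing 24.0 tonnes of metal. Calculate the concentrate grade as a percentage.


Grade = (metal in concentrate / concentrate mass) * 100
= (24.0 / 193) * 100
= 0.1243523316 * 100
= 12.4352%

12.4352%


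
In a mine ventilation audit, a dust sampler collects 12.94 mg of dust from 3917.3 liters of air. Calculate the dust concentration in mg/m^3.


3.3033 mg/m^3

Convert liters to m^3: 1 m^3 = 1000 L
Concentration = mass / volume * 1000
= 12.94 / 3917.3 * 1000
= 0.003303295637 * 1000
= 3.3033 mg/m^3


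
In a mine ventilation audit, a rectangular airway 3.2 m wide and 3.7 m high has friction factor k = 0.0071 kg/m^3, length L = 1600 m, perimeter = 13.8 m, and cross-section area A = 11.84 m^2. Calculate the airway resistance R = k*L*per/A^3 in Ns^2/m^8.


0.0945 Ns^2/m^8

Compute the numerator:
k * L * per = 0.0071 * 1600 * 13.8
= 156.768
Compute the denominator:
A^3 = 11.84^3 = 1659.797504
Resistance:
R = 156.768 / 1659.797504
= 0.0945 Ns^2/m^8


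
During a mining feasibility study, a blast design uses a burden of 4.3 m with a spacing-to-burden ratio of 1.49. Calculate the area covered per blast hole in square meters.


27.5501 m^2

First, find the spacing:
Spacing = burden * ratio = 4.3 * 1.49
= 6.407 m
Then, calculate the area:
Area = burden * spacing = 4.3 * 6.407
= 27.5501 m^2


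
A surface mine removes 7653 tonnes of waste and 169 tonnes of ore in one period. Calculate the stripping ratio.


Stripping ratio = waste tonnage / ore tonnage
= 7653 / 169
= 45.284

45.284


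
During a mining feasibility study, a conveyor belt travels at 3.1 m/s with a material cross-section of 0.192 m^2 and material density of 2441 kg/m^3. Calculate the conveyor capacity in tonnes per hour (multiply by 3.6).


5230.3795 t/h

Volumetric flow = speed * area
= 3.1 * 0.192 = 0.5952 m^3/s
Mass flow = volumetric * density
= 0.5952 * 2441 = 1452.8832 kg/s
Convert to t/h: multiply by 3.6
Capacity = 1452.8832 * 3.6
= 5230.3795 t/h


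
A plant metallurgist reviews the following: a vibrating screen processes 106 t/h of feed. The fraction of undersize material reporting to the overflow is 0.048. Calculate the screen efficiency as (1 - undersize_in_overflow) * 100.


95.2%

Screen efficiency = (1 - fraction of undersize in overflow) * 100
= (1 - 0.048) * 100
= 0.952 * 100
= 95.2%


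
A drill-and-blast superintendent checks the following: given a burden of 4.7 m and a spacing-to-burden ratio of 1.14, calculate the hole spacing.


Spacing = burden * ratio
= 4.7 * 1.14
= 5.358 m

5.358 m


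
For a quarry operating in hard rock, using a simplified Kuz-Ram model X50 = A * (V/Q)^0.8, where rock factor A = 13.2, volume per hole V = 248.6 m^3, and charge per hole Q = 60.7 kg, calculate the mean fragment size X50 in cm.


40.7778 cm

Compute V/Q:
V/Q = 248.6 / 60.7 = 4.095551895
Raise to the power 0.8:
(V/Q)^0.8 = 4.095551895^0.8 = 3.089227887
Multiply by A:
X50 = 13.2 * 3.089227887
= 40.7778 cm


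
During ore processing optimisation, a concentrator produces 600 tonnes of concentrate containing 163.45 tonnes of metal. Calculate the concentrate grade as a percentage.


27.2417%

Grade = (metal in concentrate / concentrate mass) * 100
= (163.45 / 600) * 100
= 0.2724166667 * 100
= 27.2417%


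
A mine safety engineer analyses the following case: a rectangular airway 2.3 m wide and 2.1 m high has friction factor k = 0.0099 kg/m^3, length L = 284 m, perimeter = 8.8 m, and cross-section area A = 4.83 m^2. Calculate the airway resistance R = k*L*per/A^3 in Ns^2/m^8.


Compute the numerator:
k * L * per = 0.0099 * 284 * 8.8
= 24.74208
Compute the denominator:
A^3 = 4.83^3 = 112.678587
Resistance:
R = 24.74208 / 112.678587
= 0.2196 Ns^2/m^8

0.2196 Ns^2/m^8


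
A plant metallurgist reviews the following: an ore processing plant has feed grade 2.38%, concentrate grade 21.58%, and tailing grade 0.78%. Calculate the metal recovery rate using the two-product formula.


69.7479%

Using the two-product formula:
R = 100 * c * (f - t) / (f * (c - t))
Numerator = 100 * 21.58 * (2.38 - 0.78)
= 100 * 21.58 * 1.6
= 3452.8
Denominator = 2.38 * (21.58 - 0.78)
= 2.38 * 20.8
= 49.504
R = 3452.8 / 49.504
= 69.7479%


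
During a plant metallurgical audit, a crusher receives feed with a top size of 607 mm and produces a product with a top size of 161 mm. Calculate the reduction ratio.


Reduction ratio = feed size / product size
= 607 / 161
= 3.7702

3.7702


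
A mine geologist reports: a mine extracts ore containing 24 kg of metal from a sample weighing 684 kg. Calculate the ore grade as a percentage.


3.5088%

Ore grade = (metal mass / ore mass) * 100
= (24 / 684) * 100
= 0.0350877193 * 100
= 3.5088%


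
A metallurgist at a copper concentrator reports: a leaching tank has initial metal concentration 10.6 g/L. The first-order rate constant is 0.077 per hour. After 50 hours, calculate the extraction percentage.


97.872%

Compute the exponent:
-k * t = -0.077 * 50 = -3.85
Remaining concentration:
C = 10.6 * exp(-3.85)
= 10.6 * 0.02127973644
= 0.2255652062 g/L
Extracted = 10.6 - 0.2255652062 = 10.37443479 g/L
Extraction % = 10.37443479 / 10.6 * 100
= 97.872%


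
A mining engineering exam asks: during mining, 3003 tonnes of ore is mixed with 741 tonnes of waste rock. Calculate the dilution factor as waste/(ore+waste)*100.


Total material = ore + waste
= 3003 + 741 = 3744 tonnes
Dilution = waste / total * 100
= 741 / 3744 * 100
= 0.1979166667 * 100
= 19.7917%

19.7917%


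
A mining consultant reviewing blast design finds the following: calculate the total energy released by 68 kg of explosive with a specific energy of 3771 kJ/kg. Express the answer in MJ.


Energy = mass * specific_energy / 1000
= 68 * 3771 / 1000
= 256428 / 1000
= 256.428 MJ

256.428 MJ


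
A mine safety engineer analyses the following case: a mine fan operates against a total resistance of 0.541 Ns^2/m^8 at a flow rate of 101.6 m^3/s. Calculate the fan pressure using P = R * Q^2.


Compute Q^2:
Q^2 = 101.6^2 = 10322.56
Compute pressure:
P = R * Q^2 = 0.541 * 10322.56
= 5584.505 Pa

5584.505 Pa


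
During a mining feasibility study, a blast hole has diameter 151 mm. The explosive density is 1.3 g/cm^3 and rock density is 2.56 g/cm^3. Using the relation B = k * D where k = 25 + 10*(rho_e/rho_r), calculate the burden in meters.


First, compute k:
rho_e / rho_r = 1.3 / 2.56 = 0.5078125
k = 25 + 10 * 0.5078125 = 30.078125
Then, compute burden:
B = k * D / 1000 = 30.078125 * 151 / 1000
= 4541.796875 / 1000
= 4.5418 m

4.5418 m


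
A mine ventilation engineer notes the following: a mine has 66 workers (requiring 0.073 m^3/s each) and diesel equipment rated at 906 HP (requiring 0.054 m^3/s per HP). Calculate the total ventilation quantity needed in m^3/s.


Airflow for workers:
Q_people = 66 * 0.073 = 4.818 m^3/s
Airflow for diesel equipment:
Q_diesel = 906 * 0.054 = 48.924 m^3/s
Total ventilation:
Q_total = 4.818 + 48.924
= 53.742 m^3/s

53.742 m^3/s


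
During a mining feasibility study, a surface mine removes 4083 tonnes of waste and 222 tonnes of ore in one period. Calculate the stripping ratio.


Stripping ratio = waste tonnage / ore tonnage
= 4083 / 222
= 18.3919

18.3919


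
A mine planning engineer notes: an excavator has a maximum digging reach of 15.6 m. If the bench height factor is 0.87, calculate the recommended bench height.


Bench height = reach * factor
= 15.6 * 0.87
= 13.572 m

13.572 m


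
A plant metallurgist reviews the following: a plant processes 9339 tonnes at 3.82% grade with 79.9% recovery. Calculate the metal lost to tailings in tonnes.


Total metal in feed:
= 9339 * 3.82 / 100 = 356.7498 tonnes
Metal recovered:
= 356.7498 * 79.9 / 100 = 285.0430902 tonnes
Metal lost to tailings:
= 356.7498 - 285.0430902
= 71.7067 tonnes

71.7067 tonnes


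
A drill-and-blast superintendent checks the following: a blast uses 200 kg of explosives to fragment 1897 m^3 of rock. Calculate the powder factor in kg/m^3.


Powder factor = explosive mass / rock volume
= 200 / 1897
= 0.1054 kg/m^3

0.1054 kg/m^3


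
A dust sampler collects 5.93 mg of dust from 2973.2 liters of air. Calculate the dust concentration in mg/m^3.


1.9945 mg/m^3

Convert liters to m^3: 1 m^3 = 1000 L
Concentration = mass / volume * 1000
= 5.93 / 2973.2 * 1000
= 0.001994484058 * 1000
= 1.9945 mg/m^3


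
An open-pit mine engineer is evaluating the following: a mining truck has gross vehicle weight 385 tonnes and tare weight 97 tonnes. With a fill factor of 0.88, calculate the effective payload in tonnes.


Maximum payload = gross - tare
= 385 - 97 = 288 tonnes
Effective payload = max payload * fill factor
= 288 * 0.88
= 253.44 tonnes

253.44 tonnes


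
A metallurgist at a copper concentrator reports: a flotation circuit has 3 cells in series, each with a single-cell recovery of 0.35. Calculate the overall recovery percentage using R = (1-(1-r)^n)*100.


72.5375%

Complement of single-cell recovery:
1 - r = 1 - 0.35 = 0.65
Raise to power n:
(1 - r)^3 = 0.65^3 = 0.274625
Overall recovery:
R = (1 - 0.274625) * 100
= 72.5375%


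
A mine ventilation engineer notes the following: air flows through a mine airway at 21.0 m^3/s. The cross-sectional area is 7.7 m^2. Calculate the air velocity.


2.7273 m/s

Velocity = flow rate / cross-sectional area
= 21.0 / 7.7
= 2.7273 m/s


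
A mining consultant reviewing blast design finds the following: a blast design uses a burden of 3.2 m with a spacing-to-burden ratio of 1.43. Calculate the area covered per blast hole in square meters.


First, find the spacing:
Spacing = burden * ratio = 3.2 * 1.43
= 4.576 m
Then, calculate the area:
Area = burden * spacing = 3.2 * 4.576
= 14.6432 m^2

14.6432 m^2
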